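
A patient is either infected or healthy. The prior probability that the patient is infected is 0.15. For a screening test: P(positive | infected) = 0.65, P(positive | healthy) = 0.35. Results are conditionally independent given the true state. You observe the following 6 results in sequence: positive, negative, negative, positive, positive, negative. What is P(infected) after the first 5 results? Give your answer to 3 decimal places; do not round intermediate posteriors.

0.247

After 'positive': P(infected) = 0.65·0.1500 / (0.65·0.1500 + 0.35·0.8500) ≈ 0.2468
After 'negative': P(infected) = 0.35·0.2468 / (0.35·0.2468 + 0.65·0.7532) ≈ 0.1500
After 'negative': P(infected) = 0.35·0.1500 / (0.35·0.1500 + 0.65·0.8500) ≈ 0.0868
After 'positive': P(infected) = 0.65·0.0868 / (0.65·0.0868 + 0.35·0.9132) ≈ 0.1500
After 'positive': P(infected) = 0.65·0.1500 / (0.65·0.1500 + 0.35·0.8500) ≈ 0.2468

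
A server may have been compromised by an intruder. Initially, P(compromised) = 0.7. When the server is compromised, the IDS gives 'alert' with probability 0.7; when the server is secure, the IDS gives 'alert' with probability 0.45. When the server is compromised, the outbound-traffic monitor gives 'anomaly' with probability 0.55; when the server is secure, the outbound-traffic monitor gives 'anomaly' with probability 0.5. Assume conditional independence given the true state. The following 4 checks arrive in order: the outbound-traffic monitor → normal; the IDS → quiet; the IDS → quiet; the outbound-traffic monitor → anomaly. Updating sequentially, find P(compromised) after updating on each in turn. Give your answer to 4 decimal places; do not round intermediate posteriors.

After the outbound-traffic monitor='normal': P(compromised) = 0.45·0.7000 / (0.45·0.7000 + 0.5·0.3000) ≈ 0.6774
After the IDS='quiet': P(compromised) = 0.3·0.6774 / (0.3·0.6774 + 0.55·0.3226) ≈ 0.5339
After the IDS='quiet': P(compromised) = 0.3·0.5339 / (0.3·0.5339 + 0.55·0.4661) ≈ 0.3845
After the outbound-traffic monitor='anomaly': P(compromised) = 0.55·0.3845 / (0.55·0.3845 + 0.5·0.6155) ≈ 0.4073

0.4073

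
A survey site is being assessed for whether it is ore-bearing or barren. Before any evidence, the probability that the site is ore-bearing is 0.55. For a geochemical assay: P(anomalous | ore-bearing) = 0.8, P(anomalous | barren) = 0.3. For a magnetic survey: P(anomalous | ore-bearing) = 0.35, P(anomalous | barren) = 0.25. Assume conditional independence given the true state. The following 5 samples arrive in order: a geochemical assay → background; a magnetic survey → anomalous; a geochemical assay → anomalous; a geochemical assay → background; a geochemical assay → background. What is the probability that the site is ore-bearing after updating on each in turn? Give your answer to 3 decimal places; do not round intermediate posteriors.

0.096

After a geochemical assay='background': P(ore) = 0.2·0.5500 / (0.2·0.5500 + 0.7·0.4500) ≈ 0.2588
After a magnetic survey='anomalous': P(ore) = 0.35·0.2588 / (0.35·0.2588 + 0.25·0.7412) ≈ 0.3284
After a geochemical assay='anomalous': P(ore) = 0.8·0.3284 / (0.8·0.3284 + 0.3·0.6716) ≈ 0.5659
After a geochemical assay='background': P(ore) = 0.2·0.5659 / (0.2·0.5659 + 0.7·0.4341) ≈ 0.2714
After a geochemical assay='background': P(ore) = 0.2·0.2714 / (0.2·0.2714 + 0.7·0.7286) ≈ 0.0962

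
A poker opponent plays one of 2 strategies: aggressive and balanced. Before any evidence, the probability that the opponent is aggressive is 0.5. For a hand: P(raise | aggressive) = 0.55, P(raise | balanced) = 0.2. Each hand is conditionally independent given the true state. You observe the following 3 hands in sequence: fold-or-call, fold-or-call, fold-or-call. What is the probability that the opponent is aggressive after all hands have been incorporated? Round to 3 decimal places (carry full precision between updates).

After 'fold-or-call': P(aggressive) = 0.45·0.5000 / (0.45·0.5000 + 0.8·0.5000) ≈ 0.3600
After 'fold-or-call': P(aggressive) = 0.45·0.3600 / (0.45·0.3600 + 0.8·0.6400) ≈ 0.2404
After 'fold-or-call': P(aggressive) = 0.45·0.2404 / (0.45·0.2404 + 0.8·0.7596) ≈ 0.1511

0.151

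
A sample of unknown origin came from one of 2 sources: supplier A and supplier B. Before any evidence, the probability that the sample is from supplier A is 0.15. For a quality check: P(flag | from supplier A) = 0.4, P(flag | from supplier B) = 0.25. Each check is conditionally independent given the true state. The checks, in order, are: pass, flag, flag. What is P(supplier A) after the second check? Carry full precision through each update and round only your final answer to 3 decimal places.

After 'pass': P(supplier A) = 0.6·0.1500 / (0.6·0.1500 + 0.75·0.8500) ≈ 0.1237
After 'flag': P(supplier A) = 0.4·0.1237 / (0.4·0.1237 + 0.25·0.8763) ≈ 0.1843

0.184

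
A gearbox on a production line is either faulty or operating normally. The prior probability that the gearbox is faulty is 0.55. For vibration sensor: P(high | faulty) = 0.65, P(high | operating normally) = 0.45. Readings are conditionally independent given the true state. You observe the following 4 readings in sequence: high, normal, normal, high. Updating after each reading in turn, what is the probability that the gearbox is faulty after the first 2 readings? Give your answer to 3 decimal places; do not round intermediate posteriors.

After 'high': P(faulty) = 0.65·0.5500 / (0.65·0.5500 + 0.45·0.4500) ≈ 0.6384
After 'normal': P(faulty) = 0.35·0.6384 / (0.35·0.6384 + 0.55·0.3616) ≈ 0.5291

0.529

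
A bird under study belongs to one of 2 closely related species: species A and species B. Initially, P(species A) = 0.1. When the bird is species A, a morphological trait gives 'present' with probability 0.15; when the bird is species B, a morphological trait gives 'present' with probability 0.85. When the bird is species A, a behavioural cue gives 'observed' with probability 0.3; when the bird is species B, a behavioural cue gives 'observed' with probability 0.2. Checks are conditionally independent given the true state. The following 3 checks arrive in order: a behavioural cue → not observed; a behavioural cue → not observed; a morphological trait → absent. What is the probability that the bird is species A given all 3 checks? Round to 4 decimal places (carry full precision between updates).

After a behavioural cue='not observed': P(species A) = 0.7·0.1000 / (0.7·0.1000 + 0.8·0.9000) ≈ 0.0886
After a behavioural cue='not observed': P(species A) = 0.7·0.0886 / (0.7·0.0886 + 0.8·0.9114) ≈ 0.0784
After a morphological trait='absent': P(species A) = 0.85·0.0784 / (0.85·0.0784 + 0.15·0.9216) ≈ 0.3253

0.3253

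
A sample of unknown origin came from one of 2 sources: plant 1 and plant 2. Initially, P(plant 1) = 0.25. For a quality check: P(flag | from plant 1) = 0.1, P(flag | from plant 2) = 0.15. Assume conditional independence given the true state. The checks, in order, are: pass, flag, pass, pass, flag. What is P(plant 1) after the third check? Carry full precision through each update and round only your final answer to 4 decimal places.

After 'pass': P(plant 1) = 0.9·0.2500 / (0.9·0.2500 + 0.85·0.7500) ≈ 0.2609
After 'flag': P(plant 1) = 0.1·0.2609 / (0.1·0.2609 + 0.15·0.7391) ≈ 0.1905
After 'pass': P(plant 1) = 0.9·0.1905 / (0.9·0.1905 + 0.85·0.8095) ≈ 0.1994

0.1994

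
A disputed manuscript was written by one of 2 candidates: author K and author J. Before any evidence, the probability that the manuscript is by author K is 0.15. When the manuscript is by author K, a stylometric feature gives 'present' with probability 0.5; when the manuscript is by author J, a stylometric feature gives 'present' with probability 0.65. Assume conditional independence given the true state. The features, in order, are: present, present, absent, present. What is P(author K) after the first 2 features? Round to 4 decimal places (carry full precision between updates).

Each posterior becomes the prior for the next update.
After 'present': P(author K) = 0.5·0.1500 / (0.5·0.1500 + 0.65·0.8500) ≈ 0.1195
After 'present': P(author K) = 0.5·0.1195 / (0.5·0.1195 + 0.65·0.8805) ≈ 0.0945

0.0945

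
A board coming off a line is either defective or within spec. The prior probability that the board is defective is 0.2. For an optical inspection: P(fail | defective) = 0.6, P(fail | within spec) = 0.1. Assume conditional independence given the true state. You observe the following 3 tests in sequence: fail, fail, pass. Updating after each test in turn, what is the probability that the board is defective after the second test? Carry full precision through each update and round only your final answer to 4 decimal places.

After 'fail': P(defective) = 0.6·0.2000 / (0.6·0.2000 + 0.1·0.8000) ≈ 0.6000
After 'fail': P(defective) = 0.6·0.6000 / (0.6·0.6000 + 0.1·0.4000) ≈ 0.9000

0.9000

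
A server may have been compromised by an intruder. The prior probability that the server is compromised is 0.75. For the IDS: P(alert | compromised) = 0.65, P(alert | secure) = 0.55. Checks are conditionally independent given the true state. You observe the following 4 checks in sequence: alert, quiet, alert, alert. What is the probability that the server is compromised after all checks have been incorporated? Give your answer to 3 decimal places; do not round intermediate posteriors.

0.794

Apply Bayes' rule sequentially, carrying P(compromised) forward.
After 'alert': P(compromised) = 0.65·0.7500 / (0.65·0.7500 + 0.55·0.2500) ≈ 0.7800
After 'quiet': P(compromised) = 0.35·0.7800 / (0.35·0.7800 + 0.45·0.2200) ≈ 0.7339
After 'alert': P(compromised) = 0.65·0.7339 / (0.65·0.7339 + 0.55·0.2661) ≈ 0.7652
After 'alert': P(compromised) = 0.65·0.7652 / (0.65·0.7652 + 0.55·0.2348) ≈ 0.7939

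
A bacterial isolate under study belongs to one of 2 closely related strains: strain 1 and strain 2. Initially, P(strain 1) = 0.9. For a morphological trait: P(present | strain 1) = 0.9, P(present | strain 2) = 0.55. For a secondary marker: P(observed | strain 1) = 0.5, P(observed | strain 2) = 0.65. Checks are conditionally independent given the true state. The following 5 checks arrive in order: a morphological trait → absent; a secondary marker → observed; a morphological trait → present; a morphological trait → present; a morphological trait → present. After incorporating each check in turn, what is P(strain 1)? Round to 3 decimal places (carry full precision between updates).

After a morphological trait='absent': P(strain 1) = 0.1·0.9000 / (0.1·0.9000 + 0.45·0.1000) ≈ 0.6667
After a secondary marker='observed': P(strain 1) = 0.5·0.6667 / (0.5·0.6667 + 0.65·0.3333) ≈ 0.6061
After a morphological trait='present': P(strain 1) = 0.9·0.6061 / (0.9·0.6061 + 0.55·0.3939) ≈ 0.7157
After a morphological trait='present': P(strain 1) = 0.9·0.7157 / (0.9·0.7157 + 0.55·0.2843) ≈ 0.8047
After a morphological trait='present': P(strain 1) = 0.9·0.8047 / (0.9·0.8047 + 0.55·0.1953) ≈ 0.8708

0.871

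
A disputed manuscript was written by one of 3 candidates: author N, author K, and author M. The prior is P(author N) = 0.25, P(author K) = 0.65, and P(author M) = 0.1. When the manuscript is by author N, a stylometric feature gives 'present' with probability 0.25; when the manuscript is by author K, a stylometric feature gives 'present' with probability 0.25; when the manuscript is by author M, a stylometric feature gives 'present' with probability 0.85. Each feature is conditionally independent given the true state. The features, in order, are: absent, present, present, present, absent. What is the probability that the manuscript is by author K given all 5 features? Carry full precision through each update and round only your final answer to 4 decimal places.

Apply Bayes' rule sequentially, carrying P(author K) forward.
After 'absent': normaliser = 0.75·0.2500 + 0.75·0.6500 + 0.15·0.1000; P(author N) ≈ 0.2717, P(author K) ≈ 0.7065, P(author M) ≈ 0.0217
After 'present': normaliser = 0.25·0.2717 + 0.25·0.7065 + 0.85·0.0217; P(author N) ≈ 0.2583, P(author K) ≈ 0.6715, P(author M) ≈ 0.0702
After 'present': normaliser = 0.25·0.2583 + 0.25·0.6715 + 0.85·0.0702; P(author N) ≈ 0.2210, P(author K) ≈ 0.5746, P(author M) ≈ 0.2044
After 'present': normaliser = 0.25·0.2210 + 0.25·0.5746 + 0.85·0.2044; P(author N) ≈ 0.1483, P(author K) ≈ 0.3855, P(author M) ≈ 0.4662
After 'absent': normaliser = 0.75·0.1483 + 0.75·0.3855 + 0.15·0.4662; P(author N) ≈ 0.2365, P(author K) ≈ 0.6148, P(author M) ≈ 0.1487

0.6148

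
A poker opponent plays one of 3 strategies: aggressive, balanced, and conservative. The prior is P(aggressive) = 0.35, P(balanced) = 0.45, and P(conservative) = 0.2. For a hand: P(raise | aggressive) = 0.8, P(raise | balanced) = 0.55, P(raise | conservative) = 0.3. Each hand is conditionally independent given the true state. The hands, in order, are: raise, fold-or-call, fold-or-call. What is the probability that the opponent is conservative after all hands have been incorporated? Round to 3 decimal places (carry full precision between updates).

After 'raise': normaliser = 0.8·0.3500 + 0.55·0.4500 + 0.3·0.2000; P(aggressive) ≈ 0.4766, P(balanced) ≈ 0.4213, P(conservative) ≈ 0.1021
After 'fold-or-call': normaliser = 0.2·0.4766 + 0.45·0.4213 + 0.7·0.1021; P(aggressive) ≈ 0.2675, P(balanced) ≈ 0.5319, P(conservative) ≈ 0.2006
After 'fold-or-call': normaliser = 0.2·0.2675 + 0.45·0.5319 + 0.7·0.2006; P(aggressive) ≈ 0.1235, P(balanced) ≈ 0.5525, P(conservative) ≈ 0.3241

0.324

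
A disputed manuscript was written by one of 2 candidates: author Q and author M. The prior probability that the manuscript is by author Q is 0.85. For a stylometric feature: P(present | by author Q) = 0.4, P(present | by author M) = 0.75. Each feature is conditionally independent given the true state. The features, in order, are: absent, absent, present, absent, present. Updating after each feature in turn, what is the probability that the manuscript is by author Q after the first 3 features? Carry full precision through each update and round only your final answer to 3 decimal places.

After 'absent': P(author Q) = 0.6·0.8500 / (0.6·0.8500 + 0.25·0.1500) ≈ 0.9315
After 'absent': P(author Q) = 0.6·0.9315 / (0.6·0.9315 + 0.25·0.0685) ≈ 0.9703
After 'present': P(author Q) = 0.4·0.9703 / (0.4·0.9703 + 0.75·0.0297) ≈ 0.9457

0.946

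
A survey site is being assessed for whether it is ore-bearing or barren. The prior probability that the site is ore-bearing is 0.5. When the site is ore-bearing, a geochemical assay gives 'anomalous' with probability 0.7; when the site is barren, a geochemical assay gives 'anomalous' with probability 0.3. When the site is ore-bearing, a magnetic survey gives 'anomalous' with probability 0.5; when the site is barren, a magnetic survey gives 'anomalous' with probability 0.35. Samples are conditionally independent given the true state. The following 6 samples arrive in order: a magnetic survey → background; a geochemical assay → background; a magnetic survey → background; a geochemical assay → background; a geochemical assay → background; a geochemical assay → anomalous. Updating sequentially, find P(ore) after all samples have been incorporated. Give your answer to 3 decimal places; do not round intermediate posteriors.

0.098

After a magnetic survey='background': P(ore) = 0.5·0.5000 / (0.5·0.5000 + 0.65·0.5000) ≈ 0.4348
After a geochemical assay='background': P(ore) = 0.3·0.4348 / (0.3·0.4348 + 0.7·0.5652) ≈ 0.2479
After a magnetic survey='background': P(ore) = 0.5·0.2479 / (0.5·0.2479 + 0.65·0.7521) ≈ 0.2023
After a geochemical assay='background': P(ore) = 0.3·0.2023 / (0.3·0.2023 + 0.7·0.7977) ≈ 0.0980
After a geochemical assay='background': P(ore) = 0.3·0.0980 / (0.3·0.0980 + 0.7·0.9020) ≈ 0.0445
After a geochemical assay='anomalous': P(ore) = 0.7·0.0445 / (0.7·0.0445 + 0.3·0.9555) ≈ 0.0980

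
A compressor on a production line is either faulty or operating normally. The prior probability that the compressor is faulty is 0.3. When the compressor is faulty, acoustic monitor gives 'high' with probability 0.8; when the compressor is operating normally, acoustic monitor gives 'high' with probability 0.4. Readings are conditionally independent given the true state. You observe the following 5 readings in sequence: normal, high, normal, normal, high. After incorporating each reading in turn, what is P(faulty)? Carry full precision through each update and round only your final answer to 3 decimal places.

After 'normal': P(faulty) = 0.2·0.3000 / (0.2·0.3000 + 0.6·0.7000) ≈ 0.1250
After 'high': P(faulty) = 0.8·0.1250 / (0.8·0.1250 + 0.4·0.8750) ≈ 0.2222
After 'normal': P(faulty) = 0.2·0.2222 / (0.2·0.2222 + 0.6·0.7778) ≈ 0.0870
After 'normal': P(faulty) = 0.2·0.0870 / (0.2·0.0870 + 0.6·0.9130) ≈ 0.0308
After 'high': P(faulty) = 0.8·0.0308 / (0.8·0.0308 + 0.4·0.9692) ≈ 0.0597

0.060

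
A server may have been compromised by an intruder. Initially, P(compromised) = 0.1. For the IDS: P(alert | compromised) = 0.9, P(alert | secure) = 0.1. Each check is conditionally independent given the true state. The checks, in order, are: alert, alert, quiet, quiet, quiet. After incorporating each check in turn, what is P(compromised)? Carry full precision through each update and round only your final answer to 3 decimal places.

After 'alert': P(compromised) = 0.9·0.1000 / (0.9·0.1000 + 0.1·0.9000) ≈ 0.5000
After 'alert': P(compromised) = 0.9·0.5000 / (0.9·0.5000 + 0.1·0.5000) ≈ 0.9000
After 'quiet': P(compromised) = 0.1·0.9000 / (0.1·0.9000 + 0.9·0.1000) ≈ 0.5000
After 'quiet': P(compromised) = 0.1·0.5000 / (0.1·0.5000 + 0.9·0.5000) ≈ 0.1000
After 'quiet': P(compromised) = 0.1·0.1000 / (0.1·0.1000 + 0.9·0.9000) ≈ 0.0122

0.012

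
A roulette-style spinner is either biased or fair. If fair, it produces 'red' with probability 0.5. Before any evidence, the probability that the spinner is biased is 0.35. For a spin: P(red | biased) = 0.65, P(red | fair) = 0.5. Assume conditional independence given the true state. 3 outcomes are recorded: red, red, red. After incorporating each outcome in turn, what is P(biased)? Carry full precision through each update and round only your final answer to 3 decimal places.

Each posterior becomes the prior for the next update.
After 'red': P(biased) = 0.65·0.3500 / (0.65·0.3500 + 0.5·0.6500) ≈ 0.4118
After 'red': P(biased) = 0.65·0.4118 / (0.65·0.4118 + 0.5·0.5882) ≈ 0.4764
After 'red': P(biased) = 0.65·0.4764 / (0.65·0.4764 + 0.5·0.5236) ≈ 0.5419

0.542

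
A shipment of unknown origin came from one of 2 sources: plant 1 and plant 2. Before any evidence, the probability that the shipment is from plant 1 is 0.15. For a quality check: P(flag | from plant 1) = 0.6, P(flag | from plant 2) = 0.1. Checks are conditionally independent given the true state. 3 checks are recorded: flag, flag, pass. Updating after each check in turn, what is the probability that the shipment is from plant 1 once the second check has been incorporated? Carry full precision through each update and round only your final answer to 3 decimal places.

After 'flag': P(plant 1) = 0.6·0.1500 / (0.6·0.1500 + 0.1·0.8500) ≈ 0.5143
After 'flag': P(plant 1) = 0.6·0.5143 / (0.6·0.5143 + 0.1·0.4857) ≈ 0.8640

0.864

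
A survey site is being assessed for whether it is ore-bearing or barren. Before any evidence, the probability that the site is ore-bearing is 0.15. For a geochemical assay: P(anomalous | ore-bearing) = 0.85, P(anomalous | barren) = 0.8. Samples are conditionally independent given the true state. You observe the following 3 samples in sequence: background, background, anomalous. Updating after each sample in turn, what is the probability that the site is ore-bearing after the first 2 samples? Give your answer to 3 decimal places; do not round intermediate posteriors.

Apply Bayes' rule sequentially, carrying P(ore) forward.
After 'background': P(ore) = 0.15·0.1500 / (0.15·0.1500 + 0.2·0.8500) ≈ 0.1169
After 'background': P(ore) = 0.15·0.1169 / (0.15·0.1169 + 0.2·0.8831) ≈ 0.0903

0.090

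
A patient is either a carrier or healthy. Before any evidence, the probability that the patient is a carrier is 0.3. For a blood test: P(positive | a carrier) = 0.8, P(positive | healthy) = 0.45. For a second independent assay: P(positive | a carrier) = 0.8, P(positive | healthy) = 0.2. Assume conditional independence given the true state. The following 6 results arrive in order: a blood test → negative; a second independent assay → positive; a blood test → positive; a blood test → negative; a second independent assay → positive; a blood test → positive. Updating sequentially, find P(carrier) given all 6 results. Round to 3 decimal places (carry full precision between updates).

0.741

After a blood test='negative': P(carrier) = 0.2·0.3000 / (0.2·0.3000 + 0.55·0.7000) ≈ 0.1348
After a second independent assay='positive': P(carrier) = 0.8·0.1348 / (0.8·0.1348 + 0.2·0.8652) ≈ 0.3840
After a blood test='positive': P(carrier) = 0.8·0.3840 / (0.8·0.3840 + 0.45·0.6160) ≈ 0.5257
After a blood test='negative': P(carrier) = 0.2·0.5257 / (0.2·0.5257 + 0.55·0.4743) ≈ 0.2872
After a second independent assay='positive': P(carrier) = 0.8·0.2872 / (0.8·0.2872 + 0.2·0.7128) ≈ 0.6171
After a blood test='positive': P(carrier) = 0.8·0.6171 / (0.8·0.6171 + 0.45·0.3829) ≈ 0.7413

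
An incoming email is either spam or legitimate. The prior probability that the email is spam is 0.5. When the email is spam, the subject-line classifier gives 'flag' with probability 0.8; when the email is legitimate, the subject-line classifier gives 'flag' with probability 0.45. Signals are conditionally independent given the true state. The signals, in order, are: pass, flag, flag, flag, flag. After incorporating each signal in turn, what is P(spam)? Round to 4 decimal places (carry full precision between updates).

After 'pass': P(spam) = 0.2·0.5000 / (0.2·0.5000 + 0.55·0.5000) ≈ 0.2667
After 'flag': P(spam) = 0.8·0.2667 / (0.8·0.2667 + 0.45·0.7333) ≈ 0.3926
After 'flag': P(spam) = 0.8·0.3926 / (0.8·0.3926 + 0.45·0.6074) ≈ 0.5347
After 'flag': P(spam) = 0.8·0.5347 / (0.8·0.5347 + 0.45·0.4653) ≈ 0.6714
After 'flag': P(spam) = 0.8·0.6714 / (0.8·0.6714 + 0.45·0.3286) ≈ 0.7841

0.7841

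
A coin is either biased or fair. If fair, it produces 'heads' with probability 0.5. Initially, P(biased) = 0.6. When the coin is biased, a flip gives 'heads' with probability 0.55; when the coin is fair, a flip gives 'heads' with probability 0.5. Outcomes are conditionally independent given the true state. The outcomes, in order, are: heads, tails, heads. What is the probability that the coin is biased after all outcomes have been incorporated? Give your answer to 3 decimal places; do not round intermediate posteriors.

0.620

After 'heads': P(biased) = 0.55·0.6000 / (0.55·0.6000 + 0.5·0.4000) ≈ 0.6226
After 'tails': P(biased) = 0.45·0.6226 / (0.45·0.6226 + 0.5·0.3774) ≈ 0.5976
After 'heads': P(biased) = 0.55·0.5976 / (0.55·0.5976 + 0.5·0.4024) ≈ 0.6203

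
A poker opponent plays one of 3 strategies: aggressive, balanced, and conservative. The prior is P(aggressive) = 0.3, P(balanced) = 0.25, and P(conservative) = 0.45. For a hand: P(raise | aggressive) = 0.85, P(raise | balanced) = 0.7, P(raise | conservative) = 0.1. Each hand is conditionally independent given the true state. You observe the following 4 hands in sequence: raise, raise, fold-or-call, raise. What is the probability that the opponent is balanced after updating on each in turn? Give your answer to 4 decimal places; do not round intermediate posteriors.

0.4785

Apply Bayes' rule sequentially, carrying P(balanced) forward.
After 'raise': normaliser = 0.85·0.3000 + 0.7·0.2500 + 0.1·0.4500; P(aggressive) ≈ 0.5368, P(balanced) ≈ 0.3684, P(conservative) ≈ 0.0947
After 'raise': normaliser = 0.85·0.5368 + 0.7·0.3684 + 0.1·0.0947; P(aggressive) ≈ 0.6305, P(balanced) ≈ 0.3564, P(conservative) ≈ 0.0131
After 'fold-or-call': normaliser = 0.15·0.6305 + 0.3·0.3564 + 0.9·0.0131; P(aggressive) ≈ 0.4435, P(balanced) ≈ 0.5013, P(conservative) ≈ 0.0552
After 'raise': normaliser = 0.85·0.4435 + 0.7·0.5013 + 0.1·0.0552; P(aggressive) ≈ 0.5140, P(balanced) ≈ 0.4785, P(conservative) ≈ 0.0075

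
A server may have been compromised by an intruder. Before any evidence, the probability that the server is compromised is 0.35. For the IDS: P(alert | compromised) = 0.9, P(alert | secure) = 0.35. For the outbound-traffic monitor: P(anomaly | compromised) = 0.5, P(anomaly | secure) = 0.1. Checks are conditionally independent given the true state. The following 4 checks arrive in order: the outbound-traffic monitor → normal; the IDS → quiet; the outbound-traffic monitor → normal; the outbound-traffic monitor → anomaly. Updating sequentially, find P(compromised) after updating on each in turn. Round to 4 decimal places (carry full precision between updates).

After the outbound-traffic monitor='normal': P(compromised) = 0.5·0.3500 / (0.5·0.3500 + 0.9·0.6500) ≈ 0.2303
After the IDS='quiet': P(compromised) = 0.1·0.2303 / (0.1·0.2303 + 0.65·0.7697) ≈ 0.0440
After the outbound-traffic monitor='normal': P(compromised) = 0.5·0.0440 / (0.5·0.0440 + 0.9·0.9560) ≈ 0.0249
After the outbound-traffic monitor='anomaly': P(compromised) = 0.5·0.0249 / (0.5·0.0249 + 0.1·0.9751) ≈ 0.1133

0.1133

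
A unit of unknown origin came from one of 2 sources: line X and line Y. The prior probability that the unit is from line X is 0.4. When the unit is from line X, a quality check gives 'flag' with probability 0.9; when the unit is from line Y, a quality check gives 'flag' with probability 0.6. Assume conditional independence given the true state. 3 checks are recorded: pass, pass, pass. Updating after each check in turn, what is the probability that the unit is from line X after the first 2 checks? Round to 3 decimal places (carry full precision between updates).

Each posterior becomes the prior for the next update.
After 'pass': P(line X) = 0.1·0.4000 / (0.1·0.4000 + 0.4·0.6000) ≈ 0.1429
After 'pass': P(line X) = 0.1·0.1429 / (0.1·0.1429 + 0.4·0.8571) ≈ 0.0400

0.040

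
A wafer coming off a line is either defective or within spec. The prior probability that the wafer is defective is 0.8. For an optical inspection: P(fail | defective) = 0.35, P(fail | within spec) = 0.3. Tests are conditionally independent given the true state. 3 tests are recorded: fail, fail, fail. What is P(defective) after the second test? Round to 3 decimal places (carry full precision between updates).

0.845

After 'fail': P(defective) = 0.35·0.8000 / (0.35·0.8000 + 0.3·0.2000) ≈ 0.8235
After 'fail': P(defective) = 0.35·0.8235 / (0.35·0.8235 + 0.3·0.1765) ≈ 0.8448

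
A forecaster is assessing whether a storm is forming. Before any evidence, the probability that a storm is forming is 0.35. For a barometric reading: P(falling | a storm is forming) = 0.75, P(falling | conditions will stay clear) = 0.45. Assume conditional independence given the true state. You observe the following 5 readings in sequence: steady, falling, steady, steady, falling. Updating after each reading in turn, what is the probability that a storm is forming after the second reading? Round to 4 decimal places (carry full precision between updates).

After 'steady': P(storm) = 0.25·0.3500 / (0.25·0.3500 + 0.55·0.6500) ≈ 0.1966
After 'falling': P(storm) = 0.75·0.1966 / (0.75·0.1966 + 0.45·0.8034) ≈ 0.2897

0.2897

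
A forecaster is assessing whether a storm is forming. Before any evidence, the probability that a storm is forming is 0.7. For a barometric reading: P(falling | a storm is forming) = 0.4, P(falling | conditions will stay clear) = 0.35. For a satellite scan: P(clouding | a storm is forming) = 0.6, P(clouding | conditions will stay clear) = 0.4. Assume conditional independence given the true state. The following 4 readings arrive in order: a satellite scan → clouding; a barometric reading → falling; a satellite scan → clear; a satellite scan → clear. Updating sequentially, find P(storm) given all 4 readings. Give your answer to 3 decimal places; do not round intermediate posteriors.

After a satellite scan='clouding': P(storm) = 0.6·0.7000 / (0.6·0.7000 + 0.4·0.3000) ≈ 0.7778
After a barometric reading='falling': P(storm) = 0.4·0.7778 / (0.4·0.7778 + 0.35·0.2222) ≈ 0.8000
After a satellite scan='clear': P(storm) = 0.4·0.8000 / (0.4·0.8000 + 0.6·0.2000) ≈ 0.7273
After a satellite scan='clear': P(storm) = 0.4·0.7273 / (0.4·0.7273 + 0.6·0.2727) ≈ 0.6400

0.640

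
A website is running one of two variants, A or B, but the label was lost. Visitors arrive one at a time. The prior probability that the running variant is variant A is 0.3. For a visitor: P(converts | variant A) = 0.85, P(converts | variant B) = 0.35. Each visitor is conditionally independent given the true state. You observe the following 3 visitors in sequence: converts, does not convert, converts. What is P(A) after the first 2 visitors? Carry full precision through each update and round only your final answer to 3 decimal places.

0.194

After 'converts': P(A) = 0.85·0.3000 / (0.85·0.3000 + 0.35·0.7000) ≈ 0.5100
After 'does not convert': P(A) = 0.15·0.5100 / (0.15·0.5100 + 0.65·0.4900) ≈ 0.1937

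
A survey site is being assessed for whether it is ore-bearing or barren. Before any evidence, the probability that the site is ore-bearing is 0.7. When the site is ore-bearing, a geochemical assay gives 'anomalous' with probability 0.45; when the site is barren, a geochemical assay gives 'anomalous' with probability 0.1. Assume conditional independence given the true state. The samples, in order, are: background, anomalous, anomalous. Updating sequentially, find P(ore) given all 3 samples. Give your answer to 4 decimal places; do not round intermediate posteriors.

0.9665

After 'background': P(ore) = 0.55·0.7000 / (0.55·0.7000 + 0.9·0.3000) ≈ 0.5878
After 'anomalous': P(ore) = 0.45·0.5878 / (0.45·0.5878 + 0.1·0.4122) ≈ 0.8652
After 'anomalous': P(ore) = 0.45·0.8652 / (0.45·0.8652 + 0.1·0.1348) ≈ 0.9665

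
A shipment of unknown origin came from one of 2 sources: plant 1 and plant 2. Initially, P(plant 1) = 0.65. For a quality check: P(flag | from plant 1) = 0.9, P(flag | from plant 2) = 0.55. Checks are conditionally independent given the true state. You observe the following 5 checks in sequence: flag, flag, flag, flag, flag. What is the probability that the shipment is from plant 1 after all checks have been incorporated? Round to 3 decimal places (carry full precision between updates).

0.956

After 'flag': P(plant 1) = 0.9·0.6500 / (0.9·0.6500 + 0.55·0.3500) ≈ 0.7524
After 'flag': P(plant 1) = 0.9·0.7524 / (0.9·0.7524 + 0.55·0.2476) ≈ 0.8326
After 'flag': P(plant 1) = 0.9·0.8326 / (0.9·0.8326 + 0.55·0.1674) ≈ 0.8906
After 'flag': P(plant 1) = 0.9·0.8906 / (0.9·0.8906 + 0.55·0.1094) ≈ 0.9301
After 'flag': P(plant 1) = 0.9·0.9301 / (0.9·0.9301 + 0.55·0.0699) ≈ 0.9561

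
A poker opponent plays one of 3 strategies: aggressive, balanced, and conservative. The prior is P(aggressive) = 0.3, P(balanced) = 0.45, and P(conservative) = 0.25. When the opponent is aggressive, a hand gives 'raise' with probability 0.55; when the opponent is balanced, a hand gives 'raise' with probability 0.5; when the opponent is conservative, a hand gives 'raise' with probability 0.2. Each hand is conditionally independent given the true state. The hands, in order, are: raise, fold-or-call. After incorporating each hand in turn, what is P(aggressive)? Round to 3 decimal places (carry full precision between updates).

After 'raise': normaliser = 0.55·0.3000 + 0.5·0.4500 + 0.2·0.2500; P(aggressive) ≈ 0.3750, P(balanced) ≈ 0.5114, P(conservative) ≈ 0.1136
After 'fold-or-call': normaliser = 0.45·0.3750 + 0.5·0.5114 + 0.8·0.1136; P(aggressive) ≈ 0.3275, P(balanced) ≈ 0.4961, P(conservative) ≈ 0.1764

0.327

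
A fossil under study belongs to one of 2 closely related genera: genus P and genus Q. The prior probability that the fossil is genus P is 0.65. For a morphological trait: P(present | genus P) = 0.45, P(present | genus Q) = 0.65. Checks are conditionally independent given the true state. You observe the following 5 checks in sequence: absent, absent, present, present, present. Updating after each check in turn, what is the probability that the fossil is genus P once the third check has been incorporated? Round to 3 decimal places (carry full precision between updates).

0.760

Apply Bayes' rule sequentially, carrying P(genus P) forward.
After 'absent': P(genus P) = 0.55·0.6500 / (0.55·0.6500 + 0.35·0.3500) ≈ 0.7448
After 'absent': P(genus P) = 0.55·0.7448 / (0.55·0.7448 + 0.35·0.2552) ≈ 0.8210
After 'present': P(genus P) = 0.45·0.8210 / (0.45·0.8210 + 0.65·0.1790) ≈ 0.7605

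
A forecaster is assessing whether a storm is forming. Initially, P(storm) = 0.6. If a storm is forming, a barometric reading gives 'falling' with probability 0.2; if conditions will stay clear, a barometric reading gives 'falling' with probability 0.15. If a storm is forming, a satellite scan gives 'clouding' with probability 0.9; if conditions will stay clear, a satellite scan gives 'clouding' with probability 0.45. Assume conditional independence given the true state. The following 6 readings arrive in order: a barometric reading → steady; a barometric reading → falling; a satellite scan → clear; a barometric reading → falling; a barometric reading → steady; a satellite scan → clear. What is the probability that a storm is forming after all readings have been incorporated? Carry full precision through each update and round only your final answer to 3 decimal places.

0.072

Each posterior becomes the prior for the next update.
After a barometric reading='steady': P(storm) = 0.8·0.6000 / (0.8·0.6000 + 0.85·0.4000) ≈ 0.5854
After a barometric reading='falling': P(storm) = 0.2·0.5854 / (0.2·0.5854 + 0.15·0.4146) ≈ 0.6531
After a satellite scan='clear': P(storm) = 0.1·0.6531 / (0.1·0.6531 + 0.55·0.3469) ≈ 0.2550
After a barometric reading='falling': P(storm) = 0.2·0.2550 / (0.2·0.2550 + 0.15·0.7450) ≈ 0.3133
After a barometric reading='steady': P(storm) = 0.8·0.3133 / (0.8·0.3133 + 0.85·0.6867) ≈ 0.3004
After a satellite scan='clear': P(storm) = 0.1·0.3004 / (0.1·0.3004 + 0.55·0.6996) ≈ 0.0724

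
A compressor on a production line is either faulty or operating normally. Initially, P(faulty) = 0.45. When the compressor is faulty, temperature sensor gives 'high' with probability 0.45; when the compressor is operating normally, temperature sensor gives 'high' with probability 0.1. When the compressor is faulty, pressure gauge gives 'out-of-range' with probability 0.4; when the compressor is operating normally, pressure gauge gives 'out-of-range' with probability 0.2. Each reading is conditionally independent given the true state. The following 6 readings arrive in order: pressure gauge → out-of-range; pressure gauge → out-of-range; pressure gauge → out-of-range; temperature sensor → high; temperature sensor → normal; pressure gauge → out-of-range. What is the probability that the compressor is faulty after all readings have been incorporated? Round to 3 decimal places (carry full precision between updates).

0.973

Apply Bayes' rule sequentially, carrying P(faulty) forward.
After pressure gauge='out-of-range': P(faulty) = 0.4·0.4500 / (0.4·0.4500 + 0.2·0.5500) ≈ 0.6207
After pressure gauge='out-of-range': P(faulty) = 0.4·0.6207 / (0.4·0.6207 + 0.2·0.3793) ≈ 0.7660
After pressure gauge='out-of-range': P(faulty) = 0.4·0.7660 / (0.4·0.7660 + 0.2·0.2340) ≈ 0.8675
After temperature sensor='high': P(faulty) = 0.45·0.8675 / (0.45·0.8675 + 0.1·0.1325) ≈ 0.9672
After temperature sensor='normal': P(faulty) = 0.55·0.9672 / (0.55·0.9672 + 0.9·0.0328) ≈ 0.9474
After pressure gauge='out-of-range': P(faulty) = 0.4·0.9474 / (0.4·0.9474 + 0.2·0.0526) ≈ 0.9730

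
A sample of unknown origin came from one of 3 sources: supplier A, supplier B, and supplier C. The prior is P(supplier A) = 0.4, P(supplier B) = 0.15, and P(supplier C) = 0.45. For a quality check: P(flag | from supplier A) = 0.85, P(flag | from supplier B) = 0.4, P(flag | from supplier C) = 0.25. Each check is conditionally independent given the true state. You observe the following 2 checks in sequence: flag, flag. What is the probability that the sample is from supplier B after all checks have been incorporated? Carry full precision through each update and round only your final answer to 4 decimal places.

0.0704

After 'flag': normaliser = 0.85·0.4000 + 0.4·0.1500 + 0.25·0.4500; P(supplier A) ≈ 0.6634, P(supplier B) ≈ 0.1171, P(supplier C) ≈ 0.2195
After 'flag': normaliser = 0.85·0.6634 + 0.4·0.1171 + 0.25·0.2195; P(supplier A) ≈ 0.8472, P(supplier B) ≈ 0.0704, P(supplier C) ≈ 0.0824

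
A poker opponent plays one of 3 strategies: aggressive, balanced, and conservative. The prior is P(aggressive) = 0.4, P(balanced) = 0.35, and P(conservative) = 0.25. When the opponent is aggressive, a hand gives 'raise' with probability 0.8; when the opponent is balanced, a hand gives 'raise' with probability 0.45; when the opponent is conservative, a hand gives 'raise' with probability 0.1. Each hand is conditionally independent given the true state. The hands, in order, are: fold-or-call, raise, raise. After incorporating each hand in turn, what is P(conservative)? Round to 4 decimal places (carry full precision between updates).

0.0243

After 'fold-or-call': normaliser = 0.2·0.4000 + 0.55·0.3500 + 0.9·0.2500; P(aggressive) ≈ 0.1608, P(balanced) ≈ 0.3869, P(conservative) ≈ 0.4523
After 'raise': normaliser = 0.8·0.1608 + 0.45·0.3869 + 0.1·0.4523; P(aggressive) ≈ 0.3697, P(balanced) ≈ 0.5004, P(conservative) ≈ 0.1300
After 'raise': normaliser = 0.8·0.3697 + 0.45·0.5004 + 0.1·0.1300; P(aggressive) ≈ 0.5539, P(balanced) ≈ 0.4217, P(conservative) ≈ 0.0243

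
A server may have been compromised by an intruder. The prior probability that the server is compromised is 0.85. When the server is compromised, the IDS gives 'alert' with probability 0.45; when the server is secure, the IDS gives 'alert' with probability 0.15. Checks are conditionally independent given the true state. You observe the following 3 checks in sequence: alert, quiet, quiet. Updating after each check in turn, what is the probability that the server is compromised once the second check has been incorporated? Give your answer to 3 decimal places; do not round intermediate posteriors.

0.917

After 'alert': P(compromised) = 0.45·0.8500 / (0.45·0.8500 + 0.15·0.1500) ≈ 0.9444
After 'quiet': P(compromised) = 0.55·0.9444 / (0.55·0.9444 + 0.85·0.0556) ≈ 0.9167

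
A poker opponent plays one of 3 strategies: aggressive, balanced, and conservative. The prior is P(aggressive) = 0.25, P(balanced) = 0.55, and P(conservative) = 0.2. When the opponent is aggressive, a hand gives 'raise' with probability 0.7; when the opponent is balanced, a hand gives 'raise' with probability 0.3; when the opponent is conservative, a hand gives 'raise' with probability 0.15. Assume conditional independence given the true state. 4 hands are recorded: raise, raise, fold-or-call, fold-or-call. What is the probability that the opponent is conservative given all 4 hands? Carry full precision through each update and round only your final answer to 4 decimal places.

After 'raise': normaliser = 0.7·0.2500 + 0.3·0.5500 + 0.15·0.2000; P(aggressive) ≈ 0.4730, P(balanced) ≈ 0.4459, P(conservative) ≈ 0.0811
After 'raise': normaliser = 0.7·0.4730 + 0.3·0.4459 + 0.15·0.0811; P(aggressive) ≈ 0.6941, P(balanced) ≈ 0.2805, P(conservative) ≈ 0.0255
After 'fold-or-call': normaliser = 0.3·0.6941 + 0.7·0.2805 + 0.85·0.0255; P(aggressive) ≈ 0.4885, P(balanced) ≈ 0.4606, P(conservative) ≈ 0.0508
After 'fold-or-call': normaliser = 0.3·0.4885 + 0.7·0.4606 + 0.85·0.0508; P(aggressive) ≈ 0.2861, P(balanced) ≈ 0.6295, P(conservative) ≈ 0.0844

0.0844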